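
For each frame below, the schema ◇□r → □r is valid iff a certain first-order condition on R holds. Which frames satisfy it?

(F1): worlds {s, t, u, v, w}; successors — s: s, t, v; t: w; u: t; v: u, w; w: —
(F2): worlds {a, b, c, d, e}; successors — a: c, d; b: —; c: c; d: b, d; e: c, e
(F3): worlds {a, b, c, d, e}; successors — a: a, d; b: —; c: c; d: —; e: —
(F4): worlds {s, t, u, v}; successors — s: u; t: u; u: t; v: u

This is the axiom for the Euclidean property; its first-order frame correspondent is ∀x ∀y ∀z (Rxy ∧ Rxz → Ryz).
(F1): fails — Rsv and Rsv but not Rvv.
(F2): fails — Rac and Rad but not Rcd.
(F3): fails — Rad and Raa but not Rda.
(F4): fails — Rsu and Rsu but not Ruu.

none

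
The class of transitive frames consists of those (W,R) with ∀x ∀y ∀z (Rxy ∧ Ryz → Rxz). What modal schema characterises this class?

□s → □□s

The condition is transitivity. The 4 schema □s → □□s defines it.
Suppose □s→□□s is valid. Take Rxy, Ryz and set V(s)={w : Rxw}. Then □s at x, so □□s at x, so □s at y, so s at z, i.e. Rxz.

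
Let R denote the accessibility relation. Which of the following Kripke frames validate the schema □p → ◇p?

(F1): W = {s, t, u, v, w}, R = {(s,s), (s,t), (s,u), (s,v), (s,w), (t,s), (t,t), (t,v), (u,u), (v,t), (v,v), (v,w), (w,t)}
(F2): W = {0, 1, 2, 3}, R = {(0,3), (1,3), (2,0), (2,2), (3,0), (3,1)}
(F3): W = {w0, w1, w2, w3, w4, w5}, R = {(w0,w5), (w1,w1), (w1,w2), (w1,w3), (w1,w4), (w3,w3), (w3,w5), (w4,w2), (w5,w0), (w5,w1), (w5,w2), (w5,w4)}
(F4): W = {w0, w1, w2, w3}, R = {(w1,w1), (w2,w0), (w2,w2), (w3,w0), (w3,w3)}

(F1), (F2)

The schema corresponds to seriality: ∀x ∃y Rxy.
(F1): holds.
(F2): holds.
(F3): fails — world w2 has no successor.
(F4): fails — world w0 has no successor.
Valid on: (F1), (F2).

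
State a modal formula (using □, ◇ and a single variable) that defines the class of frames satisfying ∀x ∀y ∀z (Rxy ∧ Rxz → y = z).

A defining formula is ◇ψ → □ψ (the CD axiom).
Suppose ◇ψ→□ψ is valid. Take Rxy, Rxz and set V(ψ)={y}. Then ◇ψ at x, so □ψ at x, so ψ at z, i.e. z=y.

◇ψ → □ψ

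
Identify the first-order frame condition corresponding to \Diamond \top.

seriality

◇⊤ holds at w iff w has a successor, so frame-validity of ◇⊤ is exactly seriality. Equivalently via □φ → ◇φ:
Suppose □φ→◇φ is valid. At any x set V(φ)=W. Then □φ at x, so ◇φ at x, so x has a successor.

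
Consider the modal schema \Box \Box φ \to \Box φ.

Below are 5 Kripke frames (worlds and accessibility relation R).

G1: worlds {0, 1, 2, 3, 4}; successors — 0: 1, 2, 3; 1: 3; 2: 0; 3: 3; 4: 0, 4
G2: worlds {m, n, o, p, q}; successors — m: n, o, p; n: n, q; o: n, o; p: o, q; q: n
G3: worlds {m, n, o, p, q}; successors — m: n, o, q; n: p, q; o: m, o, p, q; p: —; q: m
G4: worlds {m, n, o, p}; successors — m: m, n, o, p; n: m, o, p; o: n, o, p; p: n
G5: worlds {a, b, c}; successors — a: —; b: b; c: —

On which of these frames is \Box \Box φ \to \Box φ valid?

This is the axiom for density; its first-order frame correspondent is \forall x \forall y (Rxy \to \exists z (Rxz \wedge Rzy)).
G1: fails — R02 but no z with R0z and Rz2.
G2: fails — Rpq but no z with Rpz and Rzq.
G3: fails — Rnq but no z with Rnz and Rzq.
G4: fails — Rpn but no z with Rpz and Rzn.
G5: ✓.
Valid on: G5.

G5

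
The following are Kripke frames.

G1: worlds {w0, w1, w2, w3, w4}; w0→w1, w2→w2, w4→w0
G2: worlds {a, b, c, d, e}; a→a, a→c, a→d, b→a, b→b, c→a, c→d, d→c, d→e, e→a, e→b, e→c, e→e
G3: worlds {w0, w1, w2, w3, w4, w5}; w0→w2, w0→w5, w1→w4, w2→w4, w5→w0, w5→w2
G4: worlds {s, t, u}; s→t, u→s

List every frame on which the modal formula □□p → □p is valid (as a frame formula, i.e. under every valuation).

G2

Frame correspondent (Sahlqvist): ∀x ∀y (Rxy → ∃z (Rxz ∧ Rzy)) — i.e. density.
G1: fails — Rw4w0 but no z with Rw4z and Rzw0.
G2: holds.
G3: fails — Rw2w4 but no z with Rw2z and Rzw4.
G4: fails — Rus but no z with Ruz and Rzs.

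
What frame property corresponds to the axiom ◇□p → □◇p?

Suppose ◇□p→□◇p is valid. Take Rxy, Rxz and set V(p)={w : Ryw}. Then □p at y so ◇□p at x, so □◇p at x, so ◇p at z, giving w with Rzw and Ryw.

convergence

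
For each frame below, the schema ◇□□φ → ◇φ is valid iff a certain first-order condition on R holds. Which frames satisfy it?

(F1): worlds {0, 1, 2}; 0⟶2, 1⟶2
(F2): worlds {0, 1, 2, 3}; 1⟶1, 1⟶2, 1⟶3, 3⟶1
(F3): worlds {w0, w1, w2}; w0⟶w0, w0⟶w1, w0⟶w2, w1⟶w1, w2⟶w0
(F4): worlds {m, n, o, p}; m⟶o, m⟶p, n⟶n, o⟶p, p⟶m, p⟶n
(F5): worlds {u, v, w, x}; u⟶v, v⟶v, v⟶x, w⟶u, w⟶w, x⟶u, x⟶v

Frame correspondent (Sahlqvist): ∀x ∀y (xRy → ∃w (yR²w ∧ xRw)) — i.e. a generalized confluence (Geach) condition.
(F1): fails — 0R2 but no w with 2R²w and 0Rw.
(F2): fails — 1R2 but no w with 2R²w and 1Rw.
(F3): ✓.
(F4): fails — mRo but no w with oR²w and mRw.
(F5): fails — wRu but no t with uR²t and wRt.

(F3)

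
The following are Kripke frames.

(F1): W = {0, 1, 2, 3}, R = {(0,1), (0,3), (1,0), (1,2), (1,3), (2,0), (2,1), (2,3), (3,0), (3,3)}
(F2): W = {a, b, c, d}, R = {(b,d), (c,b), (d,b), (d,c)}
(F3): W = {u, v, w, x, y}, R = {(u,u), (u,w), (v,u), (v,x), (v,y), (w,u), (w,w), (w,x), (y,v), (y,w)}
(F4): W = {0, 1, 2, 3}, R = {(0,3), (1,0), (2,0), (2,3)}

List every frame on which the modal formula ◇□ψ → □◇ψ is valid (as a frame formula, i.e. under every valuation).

(F1)

The schema corresponds to convergence: ∀x ∀y ∀z (Rxy ∧ Rxz → ∃w (Ryw ∧ Rzw)).
(F1): holds.
(F2): fails — Rdb and Rdc but b and c have no common successor.
(F3): fails — Rvu and Rvx but u and x have no common successor.
(F4): fails — R03 and R03 but 3 and 3 have no common successor.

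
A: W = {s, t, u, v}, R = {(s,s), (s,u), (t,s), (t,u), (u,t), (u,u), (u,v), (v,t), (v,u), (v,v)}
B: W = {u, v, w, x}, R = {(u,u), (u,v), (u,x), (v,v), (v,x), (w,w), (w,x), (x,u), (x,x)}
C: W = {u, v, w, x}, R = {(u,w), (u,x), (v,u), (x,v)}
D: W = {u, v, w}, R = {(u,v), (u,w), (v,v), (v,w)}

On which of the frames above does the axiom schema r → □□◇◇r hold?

A

This is the axiom for a generalized confluence (Geach) condition; its first-order frame correspondent is ∀x ∀z (xR²z → ∃w (x = w ∧ zR²w)).
A: ✓.
B: fails — wR²u but no t with w=t and uR²t.
C: fails — uR²v but no t with u=t and vR²t.
D: fails — uR²v but no t with u=t and vR²t.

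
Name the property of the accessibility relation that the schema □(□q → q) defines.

Suppose □(□q→q) is valid. Take Rxy and set V(q)={w : Ryw}. Then at y, □q holds; since □(□q→q) at x, □q→q at y, so q at y, i.e. Ryy.
Conversely, any frame satisfying ∀x ∀y (Rxy → Ryy) validates the schema.
So the correspondent is shift-reflexivity.

Shift-reflexivity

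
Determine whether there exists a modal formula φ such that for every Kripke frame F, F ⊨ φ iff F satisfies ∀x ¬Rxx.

Not modally definable

Modal frame validity is preserved under surjective bounded morphisms.
The 2-cycle (worlds a,b with a→b→a) is irreflexive, and the map sending every world to a single reflexive point • is a surjective bounded morphism (forth: every edge maps to (•,•); back: every world has a successor). So any modal formula valid on the 2-cycle is also valid on the reflexive point, which is not irreflexive.
So no modal formula (or set of formulas) defines exactly the irreflexive frames.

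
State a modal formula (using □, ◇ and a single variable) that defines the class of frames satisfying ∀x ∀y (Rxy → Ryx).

A defining formula is r → □◇r (the B axiom).
Suppose r→□◇r is valid. Take Rxy and set V(r)={x}. Then r at x, so □◇r at x, so ◇r at y, so some z with Ryz has r; z=x, i.e. Ryx.

r → □◇r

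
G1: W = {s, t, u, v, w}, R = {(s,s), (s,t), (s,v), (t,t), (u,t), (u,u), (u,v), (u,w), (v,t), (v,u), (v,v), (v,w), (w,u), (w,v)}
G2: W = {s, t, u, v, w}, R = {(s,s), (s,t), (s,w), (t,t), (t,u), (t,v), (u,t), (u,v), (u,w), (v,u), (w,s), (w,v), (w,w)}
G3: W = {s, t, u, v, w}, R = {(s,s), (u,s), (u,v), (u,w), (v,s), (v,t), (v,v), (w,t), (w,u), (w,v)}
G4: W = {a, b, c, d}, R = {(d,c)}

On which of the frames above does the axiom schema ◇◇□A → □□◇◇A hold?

This is the axiom for a generalized confluence (Geach) condition; its first-order frame correspondent is ∀x ∀y ∀z ((xR²y ∧ xR²z) → ∃w (yRw ∧ zR²w)).
G1: fails — sR²w, sR²t but no w* with wRw* and tR²w*.
G2: fails — sR²v, sR²v but no w* with vRw* and vR²w*.
G3: fails — uR²s, uR²t but no w* with sRw* and tR²w*.
G4: satisfies the condition.
Valid on: G4.

G4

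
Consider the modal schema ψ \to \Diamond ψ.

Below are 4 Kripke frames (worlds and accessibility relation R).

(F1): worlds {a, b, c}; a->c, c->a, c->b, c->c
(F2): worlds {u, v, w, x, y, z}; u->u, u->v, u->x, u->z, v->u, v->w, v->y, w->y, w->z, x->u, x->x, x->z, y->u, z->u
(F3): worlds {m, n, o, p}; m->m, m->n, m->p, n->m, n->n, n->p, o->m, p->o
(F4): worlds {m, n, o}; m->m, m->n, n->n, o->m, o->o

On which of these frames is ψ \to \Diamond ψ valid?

(F4)

This is the axiom for reflexivity; its first-order frame correspondent is \forall x Rxx.
(F1): fails — world a does not see itself.
(F2): fails — world v does not see itself.
(F3): fails — world o does not see itself.
(F4): condition met.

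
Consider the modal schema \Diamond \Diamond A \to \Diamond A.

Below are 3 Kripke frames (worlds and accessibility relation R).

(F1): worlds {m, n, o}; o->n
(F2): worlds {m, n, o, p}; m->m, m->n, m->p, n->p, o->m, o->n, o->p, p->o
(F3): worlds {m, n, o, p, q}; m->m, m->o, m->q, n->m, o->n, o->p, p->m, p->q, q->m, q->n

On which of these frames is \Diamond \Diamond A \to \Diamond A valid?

This is the axiom for transitivity; its first-order frame correspondent is \forall x \forall y \forall z (Rxy \wedge Ryz \to Rxz).
(F1): holds.
(F2): fails — Rop and Rpo but not Roo.
(F3): fails — Ron and Rnm but not Rom.

(F1)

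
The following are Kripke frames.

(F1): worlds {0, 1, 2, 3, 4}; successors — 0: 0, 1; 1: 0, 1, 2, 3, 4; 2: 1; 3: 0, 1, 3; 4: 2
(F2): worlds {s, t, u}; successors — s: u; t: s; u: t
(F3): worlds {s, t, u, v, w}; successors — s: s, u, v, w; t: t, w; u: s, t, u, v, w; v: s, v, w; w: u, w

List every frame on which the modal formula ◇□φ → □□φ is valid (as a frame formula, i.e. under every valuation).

(F2)

This is the axiom for a generalized confluence (Geach) condition; its first-order frame correspondent is ∀x ∀y ∀z ((xRy ∧ xR²z) → ∃w (yRw ∧ z = w)).
(F1): fails — 0R0, 0R²2 but no w with 0Rw and 2=w.
(F2): satisfies the condition.
(F3): fails — sRs, sR²t but no w* with sRw* and t=w*.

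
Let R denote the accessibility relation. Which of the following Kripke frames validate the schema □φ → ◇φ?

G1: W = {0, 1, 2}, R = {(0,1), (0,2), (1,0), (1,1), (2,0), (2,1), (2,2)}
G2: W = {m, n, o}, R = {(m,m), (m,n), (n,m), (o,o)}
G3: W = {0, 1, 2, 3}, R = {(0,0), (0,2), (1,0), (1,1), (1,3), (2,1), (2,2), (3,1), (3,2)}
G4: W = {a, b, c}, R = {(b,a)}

Frame correspondent (Sahlqvist): ∀x ∃y Rxy — i.e. seriality.
G1: holds.
G2: holds.
G3: holds.
G4: fails — world a has no successor.

G1, G2, G3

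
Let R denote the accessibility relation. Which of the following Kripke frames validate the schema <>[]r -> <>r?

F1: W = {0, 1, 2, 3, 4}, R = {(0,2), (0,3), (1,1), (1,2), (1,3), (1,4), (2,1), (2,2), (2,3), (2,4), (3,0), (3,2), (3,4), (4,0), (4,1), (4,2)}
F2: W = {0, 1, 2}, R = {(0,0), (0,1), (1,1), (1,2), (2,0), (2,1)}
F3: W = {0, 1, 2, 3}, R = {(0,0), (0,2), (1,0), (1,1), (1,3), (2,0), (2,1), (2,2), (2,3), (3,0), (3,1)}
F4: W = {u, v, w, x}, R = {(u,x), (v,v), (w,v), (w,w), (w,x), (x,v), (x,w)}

F1, F2, F3

The schema corresponds to a generalized confluence (Geach) condition: forall x forall y (xRy -> exists w (yRw & xRw)).
F1: ✓.
F2: ✓.
F3: ✓.
F4: fails — uRx but no t with xRt and uRt.
Valid on: F1, F2, F3.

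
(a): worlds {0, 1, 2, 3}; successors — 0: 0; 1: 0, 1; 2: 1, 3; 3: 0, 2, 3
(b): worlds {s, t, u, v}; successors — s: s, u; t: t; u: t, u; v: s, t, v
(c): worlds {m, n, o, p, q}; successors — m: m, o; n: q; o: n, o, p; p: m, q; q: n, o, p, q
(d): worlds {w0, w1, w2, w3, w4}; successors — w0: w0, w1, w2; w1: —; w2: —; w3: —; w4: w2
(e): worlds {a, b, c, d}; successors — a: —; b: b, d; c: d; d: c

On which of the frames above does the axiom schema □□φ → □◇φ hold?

The schema corresponds to a generalized confluence (Geach) condition: ∀x ∀z (xRz → ∃w (xR²w ∧ zRw)).
(a): ✓.
(b): ✓.
(c): ✓.
(d): fails — w0Rw1 but no w with w0R²w and w1Rw.
(e): ✓.
Valid on: (a), (b), (c), (e).

(a), (b), (c), (e)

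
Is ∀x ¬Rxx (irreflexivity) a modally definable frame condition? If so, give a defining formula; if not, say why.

No

If a class were modally definable it would be closed under surjective bounded morphisms (Goldblatt–Thomason).
The 4-cycle (worlds 0,1,2,3 with 0→1→2→3→0) is irreflexive, and the map sending every world to a single reflexive point • is a surjective bounded morphism (forth: every edge maps to (•,•); back: every world has a successor). So any modal formula valid on the 4-cycle is also valid on the reflexive point, which is not irreflexive.
So no modal formula (or set of formulas) defines exactly the irreflexive frames.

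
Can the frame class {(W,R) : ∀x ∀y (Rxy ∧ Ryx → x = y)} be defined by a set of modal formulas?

Not modally definable

If a class were modally definable it would be closed under surjective bounded morphisms (Goldblatt–Thomason).
The 8-cycle (worlds 0,1,2,3,4,5,6,7 with 0→1→2→3→4→5→6→7→0) is antisymmetric. Sending even-indexed worlds to s and odd-indexed worlds to t is a surjective bounded morphism onto the two-world frame with s↔t, which is not antisymmetric.
So the class is not modally definable.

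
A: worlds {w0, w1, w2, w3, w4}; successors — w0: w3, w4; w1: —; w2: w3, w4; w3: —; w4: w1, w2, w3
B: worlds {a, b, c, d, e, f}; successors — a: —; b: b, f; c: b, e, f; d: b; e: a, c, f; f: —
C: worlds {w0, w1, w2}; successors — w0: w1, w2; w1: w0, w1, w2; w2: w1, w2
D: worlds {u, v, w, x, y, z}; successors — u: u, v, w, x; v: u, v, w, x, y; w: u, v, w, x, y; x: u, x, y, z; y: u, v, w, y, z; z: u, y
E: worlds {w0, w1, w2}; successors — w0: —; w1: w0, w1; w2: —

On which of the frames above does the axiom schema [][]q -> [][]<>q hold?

C, D

This is the axiom for a generalized confluence (Geach) condition; its first-order frame correspondent is forall x forall z (x R^2 z -> exists w (x R^2 w & zRw)).
A: fails — w0R²w1 but no w with w0R²w and w1Rw.
B: fails — bR²f but no w with bR²w and fRw.
C: condition met.
D: condition met.
E: fails — w1R²w0 but no w with w1R²w and w0Rw.
Valid on: C, D.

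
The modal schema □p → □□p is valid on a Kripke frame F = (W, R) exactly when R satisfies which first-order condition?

Suppose □p→□□p is valid. Take Rxy, Ryz and set V(p)={w : Rxw}. Then □p at x, so □□p at x, so □p at y, so p at z, i.e. Rxz.
The converse is a direct semantic check.
So the correspondent is transitivity.

Transitivity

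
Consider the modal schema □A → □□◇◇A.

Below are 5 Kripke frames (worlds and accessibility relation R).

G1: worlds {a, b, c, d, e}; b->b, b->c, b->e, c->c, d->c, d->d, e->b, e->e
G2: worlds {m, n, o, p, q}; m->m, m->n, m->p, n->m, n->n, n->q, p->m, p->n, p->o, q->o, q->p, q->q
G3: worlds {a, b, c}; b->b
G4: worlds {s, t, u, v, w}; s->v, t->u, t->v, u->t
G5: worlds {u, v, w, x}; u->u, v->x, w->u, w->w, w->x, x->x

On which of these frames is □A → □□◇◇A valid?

G3, G5

The schema corresponds to a generalized confluence (Geach) condition: ∀x ∀z (xR²z → ∃w (xRw ∧ zR²w)).
G1: fails — eR²c but no w with eRw and cR²w.
G2: fails — mR²o but no w with mRw and oR²w.
G3: holds.
G4: fails — tR²t but no w* with tRw* and tR²w*.
G5: holds.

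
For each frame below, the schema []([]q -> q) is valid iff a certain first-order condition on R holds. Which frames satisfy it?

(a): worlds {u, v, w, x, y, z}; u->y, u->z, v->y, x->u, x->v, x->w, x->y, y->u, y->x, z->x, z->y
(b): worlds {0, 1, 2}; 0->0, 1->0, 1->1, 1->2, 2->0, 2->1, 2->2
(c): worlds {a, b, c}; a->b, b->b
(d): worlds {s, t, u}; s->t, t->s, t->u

This is the axiom for shift-reflexivity; its first-order frame correspondent is forall x forall y (Rxy -> Ryy).
(a): fails — Rxw but not Rww.
(b): condition met.
(c): condition met.
(d): fails — Rtu but not Ruu.

(b), (c)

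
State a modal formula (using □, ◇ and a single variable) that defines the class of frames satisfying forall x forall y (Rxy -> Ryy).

□(□p → p)

This is shift-reflexivity; the standard corresponding axiom is T□: □(□p → p).
Suppose □(□p→p) is valid. Take Rxy and set V(p)={w : Ryw}. Then at y, □p holds; since □(□p→p) at x, □p→p at y, so p at y, i.e. Ryy.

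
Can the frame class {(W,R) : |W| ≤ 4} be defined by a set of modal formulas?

No

If a class were modally definable it would be closed under disjoint unions (Goldblatt–Thomason).
Any modal formula valid on each of 5 disjoint one-world frames is valid on their disjoint union (validity is preserved under disjoint unions). Each one-world frame has |W|=1≤4, but the union has |W|=5.
Hence having at most 4 worlds is not modally definable.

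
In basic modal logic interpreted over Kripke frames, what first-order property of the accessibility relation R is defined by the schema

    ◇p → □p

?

This schema is the CD axiom.
Its frame correspondent is partial functionality — ∀x ∀y ∀z (Rxy ∧ Rxz → y = z).

partial functionality: ∀x ∀y ∀z (Rxy ∧ Rxz → y = z)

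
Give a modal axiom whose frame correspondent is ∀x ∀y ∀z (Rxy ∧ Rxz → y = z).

◇s → □s

The condition is partial functionality. The CD schema ◇s → □s defines it.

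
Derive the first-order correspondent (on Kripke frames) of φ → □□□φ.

This is a Sahlqvist (Geach-type) schema ◇^0□^0φ → □^3◇^0φ.
Minimal-valuation argument: fix x; take any y with xR^0y and any z with xR^3z. Set V(φ) to the set of worlds R-reachable from y in exactly 0 steps. Then □^0φ holds at y, so the antecedent holds at x; validity forces ◇^0φ at z, giving a w with zR^0w and yR^0w.
First-order correspondent: ∀x ∀z (xR³z → ∃w (x = w ∧ z = w)).

∀x ∀z (xR³z → ∃w (x = w ∧ z = w))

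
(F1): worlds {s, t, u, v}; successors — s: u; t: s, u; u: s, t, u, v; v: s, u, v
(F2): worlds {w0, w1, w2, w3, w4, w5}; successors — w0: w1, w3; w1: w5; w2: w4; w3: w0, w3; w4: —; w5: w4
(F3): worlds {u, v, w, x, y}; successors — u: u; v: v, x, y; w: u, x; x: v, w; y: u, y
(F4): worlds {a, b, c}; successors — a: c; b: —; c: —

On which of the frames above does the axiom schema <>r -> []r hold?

(F4)

The schema corresponds to partial functionality: forall x forall y forall z (Rxy & Rxz -> y = z).
(F1): fails — t sees both s and u.
(F2): fails — w0 sees both w1 and w3.
(F3): fails — v sees both v and x.
(F4): ✓.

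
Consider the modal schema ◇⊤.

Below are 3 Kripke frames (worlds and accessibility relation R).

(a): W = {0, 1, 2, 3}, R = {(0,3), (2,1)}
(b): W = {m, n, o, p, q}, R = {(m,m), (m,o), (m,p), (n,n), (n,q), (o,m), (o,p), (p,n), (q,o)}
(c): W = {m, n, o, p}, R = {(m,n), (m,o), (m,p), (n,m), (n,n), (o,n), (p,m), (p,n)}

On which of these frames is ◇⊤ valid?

(b), (c)

The schema corresponds to seriality: ∀x ∃y Rxy.
(a): fails — world 1 has no successor.
(b): ✓.
(c): ✓.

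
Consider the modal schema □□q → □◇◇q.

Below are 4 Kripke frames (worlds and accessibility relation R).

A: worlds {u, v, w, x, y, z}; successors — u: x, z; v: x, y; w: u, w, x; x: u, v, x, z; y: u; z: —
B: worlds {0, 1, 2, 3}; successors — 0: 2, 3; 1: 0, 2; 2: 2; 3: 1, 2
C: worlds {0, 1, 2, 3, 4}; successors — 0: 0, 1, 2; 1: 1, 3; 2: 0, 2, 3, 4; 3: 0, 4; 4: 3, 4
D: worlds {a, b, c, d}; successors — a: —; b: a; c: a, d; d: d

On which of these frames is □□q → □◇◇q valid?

B, C

The schema corresponds to a generalized confluence (Geach) condition: ∀x ∀z (xRz → ∃w (xR²w ∧ zR²w)).
A: fails — uRz but no t with uR²t and zR²t.
B: satisfies the condition.
C: satisfies the condition.
D: fails — bRa but no w with bR²w and aR²w.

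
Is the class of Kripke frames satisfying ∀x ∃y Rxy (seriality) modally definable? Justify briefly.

Yes: it is seriality, defined by the D schema □q → ◇q.
Suppose □q→◇q is valid. At any x set V(q)=W. Then □q at x, so ◇q at x, so x has a successor.

Yes — defined by □q → ◇q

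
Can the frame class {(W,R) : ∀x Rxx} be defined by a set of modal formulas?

The condition is reflexivity. A defining modal formula is □q → q.
Suppose □q→q is valid. At any x set V(q)={w : Rxw}. Then □q holds at x, so q holds at x, i.e. Rxx.

Yes — defined by □q → q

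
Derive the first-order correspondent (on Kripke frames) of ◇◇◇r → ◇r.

∀x ∀y (xR³y → ∃w (y = w ∧ xRw))

This is a Sahlqvist (Geach-type) schema ◇^3□^0r → □^0◇^1r.
First-order correspondent: ∀x ∀y (xR³y → ∃w (y = w ∧ xRw)).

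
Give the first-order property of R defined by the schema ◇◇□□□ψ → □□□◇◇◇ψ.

This is a Sahlqvist (Geach-type) schema ◇^2□^3ψ → □^3◇^3ψ.
Minimal-valuation argument: fix x; take any y with xR^2y and any z with xR^3z. Set V(ψ) to the set of worlds R-reachable from y in exactly 3 steps. Then □^3ψ holds at y, so the antecedent holds at x; validity forces ◇^3ψ at z, giving a w with zR^3w and yR^3w.
First-order correspondent: ∀x ∀y ∀z ((xR²y ∧ xR³z) → ∃w (yR³w ∧ zR³w)).

∀x ∀y ∀z ((xR²y ∧ xR³z) → ∃w (yR³w ∧ zR³w))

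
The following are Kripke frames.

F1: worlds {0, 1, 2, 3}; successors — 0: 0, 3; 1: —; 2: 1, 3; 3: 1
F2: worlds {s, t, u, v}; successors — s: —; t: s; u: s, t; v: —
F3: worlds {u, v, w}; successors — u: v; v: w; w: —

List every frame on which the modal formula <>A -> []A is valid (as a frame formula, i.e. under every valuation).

The schema corresponds to partial functionality: forall x forall y forall z (Rxy & Rxz -> y = z).
F1: fails — 0 sees both 0 and 3.
F2: fails — u sees both s and t.
F3: satisfies the condition.

F3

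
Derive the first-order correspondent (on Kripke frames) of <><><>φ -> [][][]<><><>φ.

forall x forall y forall z ((x R^3 y & x R^3 z) -> exists w (y = w & z R^3 w))

This is a Sahlqvist (Geach-type) schema ◇^3□^0φ → □^3◇^3φ.
Minimal-valuation argument: fix x; take any y with xR^3y and any z with xR^3z. Set V(φ) to the set of worlds R-reachable from y in exactly 0 steps. Then □^0φ holds at y, so the antecedent holds at x; validity forces ◇^3φ at z, giving a w with zR^3w and yR^0w.
First-order correspondent: forall x forall y forall z ((x R^3 y & x R^3 z) -> exists w (y = w & z R^3 w)).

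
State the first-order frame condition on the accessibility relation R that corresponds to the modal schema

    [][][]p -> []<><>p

forall x forall z (xRz -> exists w (x R^3 w & z R^2 w))

This is a Sahlqvist (Geach-type) schema ◇^0□^3p → □^1◇^2p.
Minimal-valuation argument: fix x; take any y with xR^0y and any z with xR^1z. Set V(p) to the set of worlds R-reachable from y in exactly 3 steps. Then □^3p holds at y, so the antecedent holds at x; validity forces ◇^2p at z, giving a w with zR^2w and yR^3w.
First-order correspondent: forall x forall z (xRz -> exists w (x R^3 w & z R^2 w)).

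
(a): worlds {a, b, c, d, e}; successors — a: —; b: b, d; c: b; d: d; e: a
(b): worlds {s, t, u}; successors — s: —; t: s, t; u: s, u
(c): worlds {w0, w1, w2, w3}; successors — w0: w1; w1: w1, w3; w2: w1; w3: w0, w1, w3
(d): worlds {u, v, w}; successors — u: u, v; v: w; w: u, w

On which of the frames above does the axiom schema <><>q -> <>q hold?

The schema corresponds to transitivity: forall x forall y forall z (Rxy & Ryz -> Rxz).
(a): fails — Rcb and Rbd but not Rcd.
(b): holds.
(c): fails — Rw1w3 and Rw3w0 but not Rw1w0.
(d): fails — Ruv and Rvw but not Ruw.

(b)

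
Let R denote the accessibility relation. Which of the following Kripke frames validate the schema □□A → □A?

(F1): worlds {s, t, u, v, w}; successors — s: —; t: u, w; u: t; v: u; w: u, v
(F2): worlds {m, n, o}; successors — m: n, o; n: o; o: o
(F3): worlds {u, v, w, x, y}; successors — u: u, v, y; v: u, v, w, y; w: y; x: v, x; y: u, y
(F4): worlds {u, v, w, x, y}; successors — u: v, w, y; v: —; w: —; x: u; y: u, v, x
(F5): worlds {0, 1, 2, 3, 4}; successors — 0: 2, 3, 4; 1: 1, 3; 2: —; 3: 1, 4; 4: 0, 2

(F3)

Frame correspondent (Sahlqvist): ∀x ∀y (Rxy → ∃z (Rxz ∧ Rzy)) — i.e. density.
(F1): fails — Rut but no z with Ruz and Rzt.
(F2): fails — Rmn but no z with Rmz and Rzn.
(F3): holds.
(F4): fails — Ryx but no z with Ryz and Rzx.
(F5): fails — R34 but no z with R3z and Rz4.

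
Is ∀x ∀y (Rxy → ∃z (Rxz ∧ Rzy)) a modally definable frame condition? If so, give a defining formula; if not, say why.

Yes: it is density, defined by the C4 schema □□r → □r.
Suppose □□r→□r is valid. Take Rxy and set V(r)={w : xR²w}. Then □□r at x, so □r at x, so r at y, i.e. ∃z(Rxz∧Rzy).

Yes, by □□r → □r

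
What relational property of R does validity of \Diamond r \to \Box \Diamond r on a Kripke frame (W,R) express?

the Euclidean property

Suppose ◇r→□◇r is valid. Take Rxy, Rxz and set V(r)={y}. Then ◇r at x, so □◇r at x, so ◇r at z, so some w with Rzw has r; w=y, i.e. Rzy. By symmetry of the argument, Ryz.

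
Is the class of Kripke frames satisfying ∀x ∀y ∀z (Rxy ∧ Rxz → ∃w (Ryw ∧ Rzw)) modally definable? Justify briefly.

Definable; ◇□q → □◇q defines it

This is a Sahlqvist condition; the .2 axiom ◇□q → □◇q defines it.
Suppose ◇□q→□◇q is valid. Take Rxy, Rxz and set V(q)={w : Ryw}. Then □q at y so ◇□q at x, so □◇q at x, so ◇q at z, giving w with Rzw and Ryw.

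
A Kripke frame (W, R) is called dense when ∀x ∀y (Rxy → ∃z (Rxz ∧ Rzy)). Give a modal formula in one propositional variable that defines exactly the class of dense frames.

□□ψ → □ψ

The condition is density. The C4 schema □□ψ → □ψ defines it.
Suppose □□ψ→□ψ is valid. Take Rxy and set V(ψ)={w : xR²w}. Then □□ψ at x, so □ψ at x, so ψ at y, i.e. ∃z(Rxz∧Rzy).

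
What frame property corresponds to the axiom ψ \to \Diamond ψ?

Equivalently (dual form): □ψ → ψ.
Suppose □ψ→ψ is valid. At any x set V(ψ)={w : Rxw}. Then □ψ holds at x, so ψ holds at x, i.e. Rxx.
Conversely, any frame satisfying \forall x Rxx validates the schema.
Frame condition: \forall x Rxx.

Reflexivity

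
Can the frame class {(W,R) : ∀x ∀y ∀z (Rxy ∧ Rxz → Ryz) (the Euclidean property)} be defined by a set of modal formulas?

Yes: it is the Euclidean property, defined by the 5 schema ◇p → □◇p.
Suppose ◇p→□◇p is valid. Take Rxy, Rxz and set V(p)={y}. Then ◇p at x, so □◇p at x, so ◇p at z, so some w with Rzw has p; w=y, i.e. Rzy. By symmetry of the argument, Ryz.

Yes — defined by ◇p → □◇p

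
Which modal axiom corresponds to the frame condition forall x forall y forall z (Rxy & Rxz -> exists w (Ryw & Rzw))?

◇□ψ → □◇ψ

This is convergence; the standard corresponding axiom is .2: ◇□ψ → □◇ψ.
Suppose ◇□ψ→□◇ψ is valid. Take Rxy, Rxz and set V(ψ)={w : Ryw}. Then □ψ at y so ◇□ψ at x, so □◇ψ at x, so ◇ψ at z, giving w with Rzw and Ryw.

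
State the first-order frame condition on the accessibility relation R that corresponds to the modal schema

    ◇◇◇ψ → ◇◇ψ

∀x ∀y (xR³y → ∃w (y = w ∧ xR²w))

This is a Sahlqvist (Geach-type) schema ◇^3□^0ψ → □^0◇^2ψ.
Minimal-valuation argument: fix x; take any y with xR^3y and any z with xR^0z. Set V(ψ) to the set of worlds R-reachable from y in exactly 0 steps. Then □^0ψ holds at y, so the antecedent holds at x; validity forces ◇^2ψ at z, giving a w with zR^2w and yR^0w.
First-order correspondent: ∀x ∀y (xR³y → ∃w (y = w ∧ xR²w)).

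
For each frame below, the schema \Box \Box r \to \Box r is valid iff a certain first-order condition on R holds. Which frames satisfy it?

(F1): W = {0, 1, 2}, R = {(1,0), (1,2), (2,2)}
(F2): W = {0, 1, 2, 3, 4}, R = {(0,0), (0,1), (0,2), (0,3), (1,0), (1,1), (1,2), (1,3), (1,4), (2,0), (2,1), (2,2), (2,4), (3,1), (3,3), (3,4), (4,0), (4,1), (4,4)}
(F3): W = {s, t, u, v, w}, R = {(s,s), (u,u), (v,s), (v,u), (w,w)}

(F2), (F3)

The schema corresponds to density: \forall x \forall y (Rxy \to \exists z (Rxz \wedge Rzy)).
(F1): fails — R10 but no z with R1z and Rz0.
(F2): satisfies the condition.
(F3): satisfies the condition.
Valid on: (F2), (F3).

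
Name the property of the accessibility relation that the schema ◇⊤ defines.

◇⊤ holds at w iff w has a successor, so frame-validity of ◇⊤ is exactly seriality. Equivalently via □ψ → ◇ψ:
Suppose □ψ→◇ψ is valid. At any x set V(ψ)=W. Then □ψ at x, so ◇ψ at x, so x has a successor.

seriality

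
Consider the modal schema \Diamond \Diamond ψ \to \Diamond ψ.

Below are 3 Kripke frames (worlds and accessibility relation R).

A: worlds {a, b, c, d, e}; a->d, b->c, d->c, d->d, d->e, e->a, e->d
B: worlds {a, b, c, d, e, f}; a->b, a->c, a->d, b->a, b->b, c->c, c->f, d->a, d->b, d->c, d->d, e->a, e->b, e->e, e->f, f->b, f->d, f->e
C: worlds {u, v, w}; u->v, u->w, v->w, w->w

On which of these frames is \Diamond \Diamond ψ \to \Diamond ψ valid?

C

This is the axiom for transitivity; its first-order frame correspondent is \forall x \forall y \forall z (Rxy \wedge Ryz \to Rxz).
A: fails — Red and Rdc but not Rec.
B: fails — Rdc and Rcf but not Rdf.
C: condition met.
Valid on: C.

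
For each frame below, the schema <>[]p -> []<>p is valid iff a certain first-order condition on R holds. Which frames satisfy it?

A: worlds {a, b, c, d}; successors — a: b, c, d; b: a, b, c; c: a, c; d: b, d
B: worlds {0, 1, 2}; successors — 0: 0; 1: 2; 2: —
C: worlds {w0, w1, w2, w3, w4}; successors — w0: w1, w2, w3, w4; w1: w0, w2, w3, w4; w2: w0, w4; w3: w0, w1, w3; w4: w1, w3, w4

C

This is the axiom for convergence; its first-order frame correspondent is forall x forall y forall z (Rxy & Rxz -> exists w (Ryw & Rzw)).
A: fails — Rac and Rad but c and d have no common successor.
B: fails — R12 and R12 but 2 and 2 have no common successor.
C: holds.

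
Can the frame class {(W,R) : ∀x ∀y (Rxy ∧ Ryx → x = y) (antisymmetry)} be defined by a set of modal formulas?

No — not modally definable

Modal frame validity is preserved under surjective bounded morphisms.
The 6-cycle (worlds 0,1,2,3,4,5 with 0→1→2→3→4→5→0) is antisymmetric. Sending even-indexed worlds to • and odd-indexed worlds to ∘ is a surjective bounded morphism onto the two-world frame with •↔∘, which is not antisymmetric.
Hence antisymmetry is not modally definable.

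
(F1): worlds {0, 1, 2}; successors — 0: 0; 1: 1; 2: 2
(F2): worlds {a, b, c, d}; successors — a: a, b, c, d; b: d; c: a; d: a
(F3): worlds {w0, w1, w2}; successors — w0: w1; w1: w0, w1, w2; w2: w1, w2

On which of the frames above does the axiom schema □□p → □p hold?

The schema corresponds to density: ∀x ∀y (Rxy → ∃z (Rxz ∧ Rzy)).
(F1): condition met.
(F2): fails — Rbd but no z with Rbz and Rzd.
(F3): condition met.
Valid on: (F1), (F3).

(F1), (F3)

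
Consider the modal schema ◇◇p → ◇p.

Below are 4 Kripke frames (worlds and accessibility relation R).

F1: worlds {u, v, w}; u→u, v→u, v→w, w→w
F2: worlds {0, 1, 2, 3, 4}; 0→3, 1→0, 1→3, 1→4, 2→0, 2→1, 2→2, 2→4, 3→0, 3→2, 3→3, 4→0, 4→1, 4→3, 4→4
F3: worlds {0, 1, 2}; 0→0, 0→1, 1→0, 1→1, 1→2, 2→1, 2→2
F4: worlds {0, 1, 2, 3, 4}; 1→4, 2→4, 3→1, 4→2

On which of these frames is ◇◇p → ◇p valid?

This is the axiom for transitivity; its first-order frame correspondent is ∀x ∀y ∀z (Rxy ∧ Ryz → Rxz).
F1: holds.
F2: fails — R32 and R21 but not R31.
F3: fails — R01 and R12 but not R02.
F4: fails — R42 and R24 but not R44.

F1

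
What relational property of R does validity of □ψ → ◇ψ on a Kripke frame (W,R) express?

seriality

Suppose □ψ→◇ψ is valid. At any x set V(ψ)=W. Then □ψ at x, so ◇ψ at x, so x has a successor.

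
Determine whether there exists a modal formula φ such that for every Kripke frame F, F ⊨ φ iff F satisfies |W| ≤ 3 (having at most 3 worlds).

Modal frame validity is preserved under disjoint unions.
Any modal formula valid on each of 4 disjoint one-world frames is valid on their disjoint union (validity is preserved under disjoint unions). Each one-world frame has |W|=1≤3, but the union has |W|=4.
Hence having at most 3 worlds is not modally definable.

No — not modally definable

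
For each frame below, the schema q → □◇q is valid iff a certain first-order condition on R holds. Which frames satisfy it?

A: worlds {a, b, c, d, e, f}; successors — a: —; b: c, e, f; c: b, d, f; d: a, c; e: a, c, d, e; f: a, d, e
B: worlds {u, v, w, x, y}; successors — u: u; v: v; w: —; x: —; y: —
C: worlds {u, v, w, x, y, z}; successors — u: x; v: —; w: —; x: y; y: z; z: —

B

Frame correspondent (Sahlqvist): ∀x ∀y (Rxy → Ryx) — i.e. symmetry.
A: fails — Rcf but not Rfc.
B: satisfies the condition.
C: fails — Rxy but not Ryx.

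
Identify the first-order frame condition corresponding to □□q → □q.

density

This schema is the C4 axiom.
Its frame correspondent is density — ∀x ∀y (Rxy → ∃z (Rxz ∧ Rzy)).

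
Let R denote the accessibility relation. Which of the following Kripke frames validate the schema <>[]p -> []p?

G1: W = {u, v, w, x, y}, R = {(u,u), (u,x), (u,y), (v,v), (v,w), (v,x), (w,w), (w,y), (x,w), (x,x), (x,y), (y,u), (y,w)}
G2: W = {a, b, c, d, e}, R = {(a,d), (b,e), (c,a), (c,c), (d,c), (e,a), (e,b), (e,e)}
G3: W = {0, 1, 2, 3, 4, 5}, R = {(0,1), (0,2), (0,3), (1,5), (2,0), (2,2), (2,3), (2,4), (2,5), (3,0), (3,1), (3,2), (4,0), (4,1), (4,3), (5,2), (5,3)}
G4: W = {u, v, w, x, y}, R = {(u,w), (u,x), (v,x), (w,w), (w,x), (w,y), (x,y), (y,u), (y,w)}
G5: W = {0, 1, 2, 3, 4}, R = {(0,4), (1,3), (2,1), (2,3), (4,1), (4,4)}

none

This is the axiom for the Euclidean property; its first-order frame correspondent is forall x forall y forall z (Rxy & Rxz -> Ryz).
G1: fails — Rux and Ruu but not Rxu.
G2: fails — Rad and Rad but not Rdd.
G3: fails — R02 and R01 but not R21.
G4: fails — Rux and Ruw but not Rxw.
G5: fails — R13 and R13 but not R33.
Valid on no frame.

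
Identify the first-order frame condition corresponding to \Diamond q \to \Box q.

Partial functionality

This is the CD axiom.
It corresponds to partial functionality: \forall x \forall y \forall z (Rxy \wedge Rxz \to y = z).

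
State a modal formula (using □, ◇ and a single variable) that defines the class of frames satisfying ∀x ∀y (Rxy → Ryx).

q → □◇q

This is symmetry; the standard corresponding axiom is B: q → □◇q.
Suppose q→□◇q is valid. Take Rxy and set V(q)={x}. Then q at x, so □◇q at x, so ◇q at y, so some z with Ryz has q; z=x, i.e. Ryx.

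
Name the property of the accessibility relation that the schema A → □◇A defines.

Suppose A→□◇A is valid. Take Rxy and set V(A)={x}. Then A at x, so □◇A at x, so ◇A at y, so some z with Ryz has A; z=x, i.e. Ryx.
Conversely, any frame satisfying ∀x ∀y (Rxy → Ryx) validates the schema.
So the correspondent is symmetry.

symmetry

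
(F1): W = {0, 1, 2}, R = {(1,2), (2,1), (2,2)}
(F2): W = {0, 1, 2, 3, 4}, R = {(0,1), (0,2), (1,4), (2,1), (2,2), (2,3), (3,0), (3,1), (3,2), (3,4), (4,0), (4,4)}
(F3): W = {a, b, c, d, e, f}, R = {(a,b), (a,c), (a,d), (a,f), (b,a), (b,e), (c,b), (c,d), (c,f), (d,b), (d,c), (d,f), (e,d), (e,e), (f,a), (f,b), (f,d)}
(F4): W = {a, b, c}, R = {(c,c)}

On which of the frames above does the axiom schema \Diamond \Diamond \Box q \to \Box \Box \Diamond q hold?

The schema corresponds to a generalized confluence (Geach) condition: \forall x \forall y \forall z ((x R^2 y \wedge x R^2 z) \to \exists w (yRw \wedge zRw)).
(F1): holds.
(F2): fails — 0R²1, 0R²2 but no w with 1Rw and 2Rw.
(F3): fails — aR²a, aR²b but no w with aRw and bRw.
(F4): holds.
Valid on: (F1), (F4).

(F1), (F4)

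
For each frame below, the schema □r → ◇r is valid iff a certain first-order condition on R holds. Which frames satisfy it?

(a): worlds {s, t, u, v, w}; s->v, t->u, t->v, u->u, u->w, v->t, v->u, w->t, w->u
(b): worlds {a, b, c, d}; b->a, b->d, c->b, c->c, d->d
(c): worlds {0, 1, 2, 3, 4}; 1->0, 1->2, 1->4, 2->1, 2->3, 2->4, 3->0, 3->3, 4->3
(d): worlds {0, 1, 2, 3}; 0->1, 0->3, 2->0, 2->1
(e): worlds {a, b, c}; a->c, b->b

This is the axiom for seriality; its first-order frame correspondent is ∀x ∃y Rxy.
(a): satisfies the condition.
(b): fails — world a has no successor.
(c): fails — world 0 has no successor.
(d): fails — world 1 has no successor.
(e): fails — world c has no successor.
Valid on: (a).

(a)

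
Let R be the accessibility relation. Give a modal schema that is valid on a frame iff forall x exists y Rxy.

□q → ◇q

This is seriality; the standard corresponding axiom is D: □q → ◇q.
Suppose □q→◇q is valid. At any x set V(q)=W. Then □q at x, so ◇q at x, so x has a successor.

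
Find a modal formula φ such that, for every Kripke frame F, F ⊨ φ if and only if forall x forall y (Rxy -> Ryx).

p → □◇p

The condition is symmetry. The B schema p → □◇p defines it.
Suppose p→□◇p is valid. Take Rxy and set V(p)={x}. Then p at x, so □◇p at x, so ◇p at y, so some z with Ryz has p; z=x, i.e. Ryx.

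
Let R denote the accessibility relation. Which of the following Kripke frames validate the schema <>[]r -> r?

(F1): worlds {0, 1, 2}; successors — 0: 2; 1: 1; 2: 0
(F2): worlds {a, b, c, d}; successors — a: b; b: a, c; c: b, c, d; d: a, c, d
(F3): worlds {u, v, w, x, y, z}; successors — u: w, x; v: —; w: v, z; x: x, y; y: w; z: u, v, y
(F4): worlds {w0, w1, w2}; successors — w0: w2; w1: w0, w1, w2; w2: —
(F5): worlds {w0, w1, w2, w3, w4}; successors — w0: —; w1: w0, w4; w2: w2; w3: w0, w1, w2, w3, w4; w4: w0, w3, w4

This is the axiom for symmetry; its first-order frame correspondent is forall x forall y (Rxy -> Ryx).
(F1): satisfies the condition.
(F2): fails — Rda but not Rad.
(F3): fails — Ruw but not Rwu.
(F4): fails — Rw1w2 but not Rw2w1.
(F5): fails — Rw1w0 but not Rw0w1.
Valid on: (F1).

(F1)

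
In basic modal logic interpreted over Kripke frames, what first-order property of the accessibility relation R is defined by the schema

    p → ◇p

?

reflexivity

Replacing p by ¬p and contraposing gives the equivalent schema □p → p.
Suppose □p→p is valid. At any x set V(p)={w : Rxw}. Then □p holds at x, so p holds at x, i.e. Rxx.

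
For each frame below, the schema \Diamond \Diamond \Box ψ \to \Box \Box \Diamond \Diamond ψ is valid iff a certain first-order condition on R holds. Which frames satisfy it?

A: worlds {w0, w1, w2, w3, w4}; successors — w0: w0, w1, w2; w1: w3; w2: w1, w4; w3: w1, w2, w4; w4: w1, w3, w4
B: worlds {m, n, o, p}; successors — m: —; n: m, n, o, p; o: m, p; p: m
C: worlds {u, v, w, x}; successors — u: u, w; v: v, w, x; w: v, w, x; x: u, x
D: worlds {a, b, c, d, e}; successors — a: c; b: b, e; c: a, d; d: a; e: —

C

This is the axiom for a generalized confluence (Geach) condition; its first-order frame correspondent is \forall x \forall y \forall z ((x R^2 y \wedge x R^2 z) \to \exists w (yRw \wedge z R^2 w)).
A: fails — w0R²w1, w0R²w1 but no w with w1Rw and w1R²w.
B: fails — nR²m, nR²m but no w with mRw and mR²w.
C: condition met.
D: fails — aR²a, aR²a but no w with aRw and aR²w.
Valid on: C.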